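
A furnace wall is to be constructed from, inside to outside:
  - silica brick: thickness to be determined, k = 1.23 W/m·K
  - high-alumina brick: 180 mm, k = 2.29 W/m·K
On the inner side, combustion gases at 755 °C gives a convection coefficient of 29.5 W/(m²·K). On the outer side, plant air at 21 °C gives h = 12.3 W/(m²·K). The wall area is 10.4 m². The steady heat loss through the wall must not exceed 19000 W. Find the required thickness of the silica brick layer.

L ≈ 256 mm

Model the wall as resistances in series:
R_inner film = 1/(h_i·A) = 1/(29.5×10.4) = 0.003259 K/W
R_high-alumina brick = L/(kA) = 0.18/(2.29×10.4) = 0.007558 K/W
R_outer film = 1/(h_o·A) = 1/(12.3×10.4) = 0.007817 K/W
Sum of the known resistances R_other = 0.01863 K/W
Required total resistance R_tot = ΔT/Q_allow = 734/19000 = 0.03863 K/W
R_silica brick = R_tot − R_other = 0.02 K/W
L = R·k·A = 0.02×1.23×10.4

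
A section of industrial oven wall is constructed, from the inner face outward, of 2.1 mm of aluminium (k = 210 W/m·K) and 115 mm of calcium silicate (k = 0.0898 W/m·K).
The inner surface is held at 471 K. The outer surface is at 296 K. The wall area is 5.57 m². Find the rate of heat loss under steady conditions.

Q ≈ 761 W

Series thermal resistances:
R_aluminium = L/(kA) = 0.0021/(210×5.57) = 1.795×10^-6 K/W
R_calcium silicate = L/(kA) = 0.115/(0.0898×5.57) = 0.2299 K/W
R_total = 0.2299 K/W
Q = ΔT / R_total = 175 / 0.2299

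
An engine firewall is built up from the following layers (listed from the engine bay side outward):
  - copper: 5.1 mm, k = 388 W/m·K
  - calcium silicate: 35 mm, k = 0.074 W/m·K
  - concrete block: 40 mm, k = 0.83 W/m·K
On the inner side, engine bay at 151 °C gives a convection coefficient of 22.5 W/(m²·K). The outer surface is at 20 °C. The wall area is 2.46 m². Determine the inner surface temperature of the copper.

T ≈ 141 °C

Treating each layer as a thermal resistance in series:
R_inner film = 1/(h_i·A) = 1/(22.5×2.46) = 0.01807 K/W
R_copper = L/(kA) = 0.0051/(388×2.46) = 5.343×10^-6 K/W
R_calcium silicate = L/(kA) = 0.035/(0.074×2.46) = 0.1923 K/W
R_concrete block = L/(kA) = 0.04/(0.83×2.46) = 0.01959 K/W
R_total = 0.2299 K/W;  Q = ΔT/R_total = 131/0.2299 = 569.7 W
T_interface = T_inner − Q·ΣR(inner→interface) = 151 − 570×0.01807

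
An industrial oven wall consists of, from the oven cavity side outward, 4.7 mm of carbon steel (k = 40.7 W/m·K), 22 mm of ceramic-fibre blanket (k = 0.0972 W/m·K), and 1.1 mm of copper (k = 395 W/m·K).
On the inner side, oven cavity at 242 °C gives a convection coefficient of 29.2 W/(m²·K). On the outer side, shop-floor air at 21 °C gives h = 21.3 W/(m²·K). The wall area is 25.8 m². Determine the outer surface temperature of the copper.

Series thermal resistances:
R_inner film = 1/(h_i·A) = 1/(29.2×25.8) = 0.001327 K/W
R_carbon steel = L/(kA) = 0.0047/(40.7×25.8) = 4.476×10^-6 K/W
R_ceramic-fibre blanket = L/(kA) = 0.022/(0.0972×25.8) = 0.008773 K/W
R_copper = L/(kA) = 0.0011/(395×25.8) = 1.079×10^-7 K/W
R_outer film = 1/(h_o·A) = 1/(21.3×25.8) = 0.00182 K/W
R_total = 0.01192 K/W;  Q = ΔT/R_total = 221/0.01192 = 18530 W
T_interface = T_inner − Q·ΣR(inner→interface) = 242 − 18500×0.0101

T ≈ 54.7 °C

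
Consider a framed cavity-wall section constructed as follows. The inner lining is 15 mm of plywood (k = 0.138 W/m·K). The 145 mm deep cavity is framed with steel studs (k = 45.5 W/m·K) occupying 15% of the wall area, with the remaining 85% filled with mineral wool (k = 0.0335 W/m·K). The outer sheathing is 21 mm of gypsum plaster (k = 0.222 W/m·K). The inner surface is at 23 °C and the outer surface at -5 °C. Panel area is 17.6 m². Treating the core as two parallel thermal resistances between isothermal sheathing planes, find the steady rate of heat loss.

Q ≈ 2200 W

Sheathing layers in series; stud and cavity paths in parallel between them.
R_inner = 0.015/(0.138×17.6) = 0.006176 K/W
R_stud  = 0.145/(45.5×0.15×17.6) = 0.001207 K/W
R_cav   = 0.145/(0.0335×0.85×17.6) = 0.2893 K/W
1/R_core = 1/R_stud + 1/R_cav → R_core = 0.001202 K/W
R_outer = 0.021/(0.222×17.6) = 0.005375 K/W
R_total = 0.01275 K/W
Q = ΔT/R_total = 28/0.01275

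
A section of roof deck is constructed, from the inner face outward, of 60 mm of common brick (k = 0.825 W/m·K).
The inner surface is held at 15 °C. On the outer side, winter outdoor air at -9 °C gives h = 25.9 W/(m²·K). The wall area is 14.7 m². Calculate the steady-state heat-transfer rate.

Q ≈ 3170 W

Series thermal resistances:
R_common brick = L/(kA) = 0.06/(0.825×14.7) = 0.004947 K/W
R_outer film = 1/(h_o·A) = 1/(25.9×14.7) = 0.002627 K/W
R_total = 0.007574 K/W
Q = ΔT / R_total = 24 / 0.007574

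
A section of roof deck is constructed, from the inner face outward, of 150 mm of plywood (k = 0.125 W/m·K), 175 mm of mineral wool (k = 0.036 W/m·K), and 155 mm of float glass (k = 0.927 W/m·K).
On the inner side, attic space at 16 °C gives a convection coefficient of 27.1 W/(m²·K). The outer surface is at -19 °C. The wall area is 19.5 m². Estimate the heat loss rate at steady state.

Using the resistance-network approach (series):
R_inner film = 1/(h_i·A) = 1/(27.1×19.5) = 0.001892 K/W
R_plywood = L/(kA) = 0.15/(0.125×19.5) = 0.06154 K/W
R_mineral wool = L/(kA) = 0.175/(0.036×19.5) = 0.2493 K/W
R_float glass = L/(kA) = 0.155/(0.927×19.5) = 0.008575 K/W
R_total = 0.3213 K/W
Q = ΔT / R_total = 35 / 0.3213

Q ≈ 109 W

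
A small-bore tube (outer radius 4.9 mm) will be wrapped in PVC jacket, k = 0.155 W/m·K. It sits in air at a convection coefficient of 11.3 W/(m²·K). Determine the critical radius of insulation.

r_cr ≈ 13.7 mm

For a cylinder r_cr = k/h = 0.155/11.3
r_cr = 13.7 mm; since the bare radius (4.9 mm) is below r_cr, adding a thin layer of insulation will *increase* heat loss.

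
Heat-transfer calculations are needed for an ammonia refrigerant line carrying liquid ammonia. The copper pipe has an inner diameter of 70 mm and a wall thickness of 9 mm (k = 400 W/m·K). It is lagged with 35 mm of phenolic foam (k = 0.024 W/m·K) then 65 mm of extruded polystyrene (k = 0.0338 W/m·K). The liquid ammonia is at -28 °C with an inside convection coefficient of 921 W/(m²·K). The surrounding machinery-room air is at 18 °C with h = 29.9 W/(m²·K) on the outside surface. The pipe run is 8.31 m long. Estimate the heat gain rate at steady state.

Treating each annulus and film as a series resistance:
R_inner film = 1/(h_i·2πr₁L) = 1/(921×2π×0.035×8.31) = 5.941×10^-4 K/W
R_copper pipe wall = ln(44/35)/(2π×400×8.31) = 1.096×10^-5 K/W
R_phenolic foam = ln(79/44)/(2π×0.024×8.31) = 0.467 K/W
R_extruded polystyrene = ln(144/79)/(2π×0.0338×8.31) = 0.3402 K/W
R_outer film = 1/(h_o·2πr_oL) = 1/(29.9×2π×0.144×8.31) = 0.004448 K/W
R_total = 0.8123 K/W
Q = ΔT/R_total = 46/0.8123

Q ≈ 56.6 W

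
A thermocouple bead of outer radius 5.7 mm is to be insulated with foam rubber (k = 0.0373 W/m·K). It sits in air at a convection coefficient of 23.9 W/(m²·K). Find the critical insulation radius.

For a sphere r_cr = 2k/h = 2×0.0373/23.9
r_cr = 3.12 mm; since the bare radius (5.7 mm) is above r_cr, any added insulation will reduce heat loss.

r_cr ≈ 3.12 mm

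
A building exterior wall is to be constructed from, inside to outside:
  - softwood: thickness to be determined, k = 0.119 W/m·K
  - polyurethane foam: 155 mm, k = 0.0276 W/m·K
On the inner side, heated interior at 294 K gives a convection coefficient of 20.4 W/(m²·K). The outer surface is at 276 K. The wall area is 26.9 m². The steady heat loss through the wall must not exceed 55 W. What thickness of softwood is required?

L ≈ 374 mm

Treating each layer as a thermal resistance in series:
R_inner film = 1/(h_i·A) = 1/(20.4×26.9) = 0.001822 K/W
R_polyurethane foam = L/(kA) = 0.155/(0.0276×26.9) = 0.2088 K/W
Sum of the known resistances R_other = 0.2106 K/W
Required total resistance R_tot = ΔT/Q_allow = 18/55 = 0.3273 K/W
R_softwood = R_tot − R_other = 0.1167 K/W
L = R·k·A = 0.1167×0.119×26.9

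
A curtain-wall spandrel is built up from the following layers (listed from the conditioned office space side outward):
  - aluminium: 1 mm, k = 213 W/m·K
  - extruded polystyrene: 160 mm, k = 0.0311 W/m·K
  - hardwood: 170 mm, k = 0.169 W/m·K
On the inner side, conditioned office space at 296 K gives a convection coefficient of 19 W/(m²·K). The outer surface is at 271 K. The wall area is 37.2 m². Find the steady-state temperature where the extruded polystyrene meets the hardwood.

Model the wall as resistances in series:
R_inner film = 1/(h_i·A) = 1/(19×37.2) = 0.001415 K/W
R_aluminium = L/(kA) = 0.001/(213×37.2) = 1.262×10^-7 K/W
R_extruded polystyrene = L/(kA) = 0.16/(0.0311×37.2) = 0.1383 K/W
R_hardwood = L/(kA) = 0.17/(0.169×37.2) = 0.02704 K/W
R_total = 0.1668 K/W;  Q = ΔT/R_total = 25/0.1668 = 149.9 W
T_interface = T_inner − Q·ΣR(inner→interface) = 296 − 150×0.1397

T ≈ 275 K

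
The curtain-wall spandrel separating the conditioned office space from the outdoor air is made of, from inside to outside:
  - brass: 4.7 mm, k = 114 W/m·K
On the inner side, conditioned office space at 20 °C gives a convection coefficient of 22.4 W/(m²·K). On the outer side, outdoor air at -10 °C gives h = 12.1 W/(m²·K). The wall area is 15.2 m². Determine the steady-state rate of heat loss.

Model the wall as resistances in series:
R_inner film = 1/(h_i·A) = 1/(22.4×15.2) = 0.002937 K/W
R_brass = L/(kA) = 0.0047/(114×15.2) = 2.712×10^-6 K/W
R_outer film = 1/(h_o·A) = 1/(12.1×15.2) = 0.005437 K/W
R_total = 0.008377 K/W
Q = ΔT / R_total = 30 / 0.008377

Q ≈ 3580 W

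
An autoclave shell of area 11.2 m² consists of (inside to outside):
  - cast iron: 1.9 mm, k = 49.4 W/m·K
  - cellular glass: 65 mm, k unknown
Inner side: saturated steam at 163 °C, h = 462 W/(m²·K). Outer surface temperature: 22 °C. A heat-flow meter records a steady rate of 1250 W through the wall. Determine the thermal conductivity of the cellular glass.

Using the resistance-network approach (series):
R_inner film = 1/(h_i·A) = 1/(462×11.2) = 1.933×10^-4 K/W
R_cast iron = L/(kA) = 0.0019/(49.4×11.2) = 3.434×10^-6 K/W
Sum of known resistances R_other = 1.967×10^-4 K/W
Total R = ΔT/Q = 141/1250 = 0.1128 K/W
R_cellular glass = R_total − R_other = 0.1126 K/W
k = L/(R·A) = 0.065/(0.1126×11.2)

k ≈ 0.0515 W/(m·K)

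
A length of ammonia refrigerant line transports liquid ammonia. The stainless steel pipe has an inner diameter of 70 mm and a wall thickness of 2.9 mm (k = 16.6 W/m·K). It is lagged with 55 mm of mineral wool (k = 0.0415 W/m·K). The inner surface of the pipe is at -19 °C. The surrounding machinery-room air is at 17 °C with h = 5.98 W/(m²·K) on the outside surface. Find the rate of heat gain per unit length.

Per-layer cylindrical resistances, series-summed:
R_stainless steel pipe wall = ln(37.9/35)/(2π×16.6×1) = 7.632×10^-4 K/W
R_mineral wool = ln(92.9/37.9)/(2π×0.0415×1) = 3.438 K/W
R_outer film = 1/(h_o·2πr_oL) = 1/(5.98×2π×0.0929×1) = 0.2865 K/W
R_total = 3.726 K/W
Q = ΔT/R_total = 36/3.726

q′ ≈ 9.66 W/m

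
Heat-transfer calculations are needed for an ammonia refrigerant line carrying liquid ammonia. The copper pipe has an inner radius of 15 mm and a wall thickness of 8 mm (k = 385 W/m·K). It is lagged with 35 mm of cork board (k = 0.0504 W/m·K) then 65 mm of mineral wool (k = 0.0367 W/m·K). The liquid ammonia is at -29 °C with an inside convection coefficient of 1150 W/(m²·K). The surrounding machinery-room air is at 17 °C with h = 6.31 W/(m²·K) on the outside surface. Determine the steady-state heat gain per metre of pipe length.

q′ ≈ 7.19 W/m

Cylindrical conduction, so R = ln(r₂/r₁)/(2πkL) per layer, in series:
R_inner film = 1/(h_i·2πr₁L) = 1/(1150×2π×0.015×1) = 0.009226 K/W
R_copper pipe wall = ln(23/15)/(2π×385×1) = 1.767×10^-4 K/W
R_cork board = ln(58/23)/(2π×0.0504×1) = 2.921 K/W
R_mineral wool = ln(123/58)/(2π×0.0367×1) = 3.26 K/W
R_outer film = 1/(h_o·2πr_oL) = 1/(6.31×2π×0.123×1) = 0.2051 K/W
R_total = 6.395 K/W
Q = ΔT/R_total = 46/6.395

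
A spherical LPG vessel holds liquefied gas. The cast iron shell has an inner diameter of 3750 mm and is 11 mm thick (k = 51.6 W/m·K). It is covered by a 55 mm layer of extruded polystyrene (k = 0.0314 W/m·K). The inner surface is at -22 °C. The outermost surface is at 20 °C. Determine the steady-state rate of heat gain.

For a spherical shell R = (1/r₁ − 1/r₂)/(4πk); film R = 1/(h·4πr²). In series:
R_cast iron shell = (1/1.875 − 1/1.886)/(4π×51.6) = 4.797×10^-6 K/W
R_extruded polystyrene = (1/1.886 − 1/1.941)/(4π×0.0314) = 0.03808 K/W
R_total = 0.03808 K/W
Q = ΔT/R_total = 42/0.03808

Q ≈ 1100 W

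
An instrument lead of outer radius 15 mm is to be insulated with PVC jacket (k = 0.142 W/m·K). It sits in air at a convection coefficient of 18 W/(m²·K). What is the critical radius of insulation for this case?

r_cr ≈ 7.89 mm

For a cylinder r_cr = k/h = 0.142/18
r_cr = 7.89 mm; since the bare radius (15 mm) is above r_cr, any added insulation will reduce heat loss.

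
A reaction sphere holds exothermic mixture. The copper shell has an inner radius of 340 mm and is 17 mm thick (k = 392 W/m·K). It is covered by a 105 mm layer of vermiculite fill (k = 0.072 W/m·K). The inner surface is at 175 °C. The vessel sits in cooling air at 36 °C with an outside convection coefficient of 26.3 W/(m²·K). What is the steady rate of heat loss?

For a spherical shell R = (1/r₁ − 1/r₂)/(4πk); film R = 1/(h·4πr²). In series:
R_copper shell = (1/0.34 − 1/0.357)/(4π×392) = 2.843×10^-5 K/W
R_vermiculite fill = (1/0.357 − 1/0.462)/(4π×0.072) = 0.7036 K/W
R_outer film = 1/(h·4πr_o²) = 1/(26.3×4π×0.462²) = 0.01418 K/W
R_total = 0.7178 K/W
Q = ΔT/R_total = 139/0.7178

Q ≈ 194 W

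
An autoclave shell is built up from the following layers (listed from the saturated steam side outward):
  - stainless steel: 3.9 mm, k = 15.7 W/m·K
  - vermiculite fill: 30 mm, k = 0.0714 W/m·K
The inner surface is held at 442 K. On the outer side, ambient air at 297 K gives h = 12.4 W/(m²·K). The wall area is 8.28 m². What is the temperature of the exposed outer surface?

T ≈ 320 K

Model the wall as resistances in series:
R_stainless steel = L/(kA) = 0.0039/(15.7×8.28) = 3×10^-5 K/W
R_vermiculite fill = L/(kA) = 0.03/(0.0714×8.28) = 0.05074 K/W
R_outer film = 1/(h_o·A) = 1/(12.4×8.28) = 0.00974 K/W
R_total = 0.06051 K/W;  Q = ΔT/R_total = 145/0.06051 = 2396 W
T_interface = T_inner − Q·ΣR(inner→interface) = 442 − 2400×0.05077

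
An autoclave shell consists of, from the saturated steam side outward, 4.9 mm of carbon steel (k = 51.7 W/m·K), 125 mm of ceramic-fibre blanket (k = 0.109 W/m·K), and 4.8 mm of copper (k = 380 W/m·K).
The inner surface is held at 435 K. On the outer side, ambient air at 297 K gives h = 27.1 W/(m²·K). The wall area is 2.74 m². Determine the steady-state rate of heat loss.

Q ≈ 319 W

Using the resistance-network approach (series):
R_carbon steel = L/(kA) = 0.0049/(51.7×2.74) = 3.459×10^-5 K/W
R_ceramic-fibre blanket = L/(kA) = 0.125/(0.109×2.74) = 0.4185 K/W
R_copper = L/(kA) = 0.0048/(380×2.74) = 4.61×10^-6 K/W
R_outer film = 1/(h_o·A) = 1/(27.1×2.74) = 0.01347 K/W
R_total = 0.432 K/W
Q = ΔT / R_total = 138 / 0.432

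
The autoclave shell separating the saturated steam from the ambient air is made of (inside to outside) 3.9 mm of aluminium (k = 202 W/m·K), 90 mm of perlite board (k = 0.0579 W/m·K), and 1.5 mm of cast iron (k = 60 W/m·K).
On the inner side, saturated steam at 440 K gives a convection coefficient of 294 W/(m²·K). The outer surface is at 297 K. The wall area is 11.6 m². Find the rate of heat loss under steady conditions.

Series thermal resistances:
R_inner film = 1/(h_i·A) = 1/(294×11.6) = 2.932×10^-4 K/W
R_aluminium = L/(kA) = 0.0039/(202×11.6) = 1.664×10^-6 K/W
R_perlite board = L/(kA) = 0.09/(0.0579×11.6) = 0.134 K/W
R_cast iron = L/(kA) = 0.0015/(60×11.6) = 2.155×10^-6 K/W
R_total = 0.1343 K/W
Q = ΔT / R_total = 143 / 0.1343

Q ≈ 1060 W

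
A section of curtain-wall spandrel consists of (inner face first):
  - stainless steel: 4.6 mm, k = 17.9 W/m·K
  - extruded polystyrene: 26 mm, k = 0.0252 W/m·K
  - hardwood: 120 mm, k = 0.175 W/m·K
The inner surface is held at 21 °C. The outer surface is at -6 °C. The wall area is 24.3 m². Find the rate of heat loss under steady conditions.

Thermal resistances in series:
R_stainless steel = L/(kA) = 0.0046/(17.9×24.3) = 1.058×10^-5 K/W
R_extruded polystyrene = L/(kA) = 0.026/(0.0252×24.3) = 0.04246 K/W
R_hardwood = L/(kA) = 0.12/(0.175×24.3) = 0.02822 K/W
R_total = 0.07069 K/W
Q = ΔT / R_total = 27 / 0.07069

Q ≈ 382 W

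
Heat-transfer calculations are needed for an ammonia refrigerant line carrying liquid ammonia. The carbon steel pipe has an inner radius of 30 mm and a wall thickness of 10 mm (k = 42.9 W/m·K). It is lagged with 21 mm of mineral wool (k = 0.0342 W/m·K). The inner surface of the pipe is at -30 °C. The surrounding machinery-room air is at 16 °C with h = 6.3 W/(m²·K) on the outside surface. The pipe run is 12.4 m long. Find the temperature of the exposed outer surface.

T ≈ 7.99 °C

Treating each annulus and film as a series resistance:
R_carbon steel pipe wall = ln(40/30)/(2π×42.9×12.4) = 8.607×10^-5 K/W
R_mineral wool = ln(61/40)/(2π×0.0342×12.4) = 0.1584 K/W
R_outer film = 1/(h_o·2πr_oL) = 1/(6.3×2π×0.061×12.4) = 0.0334 K/W
R_total = 0.1919 K/W
Q = ΔT/R_total = 46/0.1919
Q = 240 W
T_interface = T_inner + Q·ΣR(inner→interface) = -30 + 240×0.1585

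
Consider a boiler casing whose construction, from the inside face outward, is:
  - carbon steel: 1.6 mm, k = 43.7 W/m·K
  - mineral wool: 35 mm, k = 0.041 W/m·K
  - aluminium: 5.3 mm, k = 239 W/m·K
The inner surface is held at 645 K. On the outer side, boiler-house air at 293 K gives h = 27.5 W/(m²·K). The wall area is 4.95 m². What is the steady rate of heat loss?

Q ≈ 1960 W

Series thermal resistances:
R_carbon steel = L/(kA) = 0.0016/(43.7×4.95) = 7.397×10^-6 K/W
R_mineral wool = L/(kA) = 0.035/(0.041×4.95) = 0.1725 K/W
R_aluminium = L/(kA) = 0.0053/(239×4.95) = 4.48×10^-6 K/W
R_outer film = 1/(h_o·A) = 1/(27.5×4.95) = 0.007346 K/W
R_total = 0.1798 K/W
Q = ΔT / R_total = 352 / 0.1798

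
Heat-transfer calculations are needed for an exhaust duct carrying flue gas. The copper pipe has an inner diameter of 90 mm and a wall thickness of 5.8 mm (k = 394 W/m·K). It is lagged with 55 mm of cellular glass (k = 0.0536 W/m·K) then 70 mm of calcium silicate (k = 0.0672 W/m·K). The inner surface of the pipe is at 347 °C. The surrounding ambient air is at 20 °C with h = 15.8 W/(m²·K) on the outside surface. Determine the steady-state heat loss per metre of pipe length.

q′ ≈ 95.1 W/m

Treating each annulus and film as a series resistance:
R_copper pipe wall = ln(50.8/45)/(2π×394×1) = 4.897×10^-5 K/W
R_cellular glass = ln(105.8/50.8)/(2π×0.0536×1) = 2.178 K/W
R_calcium silicate = ln(175.8/105.8)/(2π×0.0672×1) = 1.203 K/W
R_outer film = 1/(h_o·2πr_oL) = 1/(15.8×2π×0.1758×1) = 0.0573 K/W
R_total = 3.438 K/W
Q = ΔT/R_total = 327/3.438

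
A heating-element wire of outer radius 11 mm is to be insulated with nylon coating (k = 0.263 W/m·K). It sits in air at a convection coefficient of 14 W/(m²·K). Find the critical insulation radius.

For a cylinder r_cr = k/h = 0.263/14
r_cr = 18.8 mm; since the bare radius (11 mm) is below r_cr, adding a thin layer of insulation will *increase* heat loss.

r_cr ≈ 18.8 mm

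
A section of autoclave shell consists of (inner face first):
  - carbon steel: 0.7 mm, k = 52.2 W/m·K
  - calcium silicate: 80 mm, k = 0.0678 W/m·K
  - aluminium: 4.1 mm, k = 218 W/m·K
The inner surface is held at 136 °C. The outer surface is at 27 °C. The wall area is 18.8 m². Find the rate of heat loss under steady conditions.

Treating each layer as a thermal resistance in series:
R_carbon steel = L/(kA) = 0.0007/(52.2×18.8) = 7.133×10^-7 K/W
R_calcium silicate = L/(kA) = 0.08/(0.0678×18.8) = 0.06276 K/W
R_aluminium = L/(kA) = 0.0041/(218×18.8) = 1×10^-6 K/W
R_total = 0.06276 K/W
Q = ΔT / R_total = 109 / 0.06276

Q ≈ 1740 W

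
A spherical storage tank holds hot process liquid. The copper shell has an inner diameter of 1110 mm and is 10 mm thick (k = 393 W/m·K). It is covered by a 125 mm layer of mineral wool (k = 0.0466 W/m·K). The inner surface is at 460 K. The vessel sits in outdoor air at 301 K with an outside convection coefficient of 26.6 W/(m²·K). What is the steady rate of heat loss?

Q ≈ 287 W

Radial (spherical) resistances in series:
R_copper shell = (1/0.555 − 1/0.565)/(4π×393) = 6.457×10^-6 K/W
R_mineral wool = (1/0.565 − 1/0.69)/(4π×0.0466) = 0.5475 K/W
R_outer film = 1/(h·4πr_o²) = 1/(26.6×4π×0.69²) = 0.006284 K/W
R_total = 0.5538 K/W
Q = ΔT/R_total = 159/0.5538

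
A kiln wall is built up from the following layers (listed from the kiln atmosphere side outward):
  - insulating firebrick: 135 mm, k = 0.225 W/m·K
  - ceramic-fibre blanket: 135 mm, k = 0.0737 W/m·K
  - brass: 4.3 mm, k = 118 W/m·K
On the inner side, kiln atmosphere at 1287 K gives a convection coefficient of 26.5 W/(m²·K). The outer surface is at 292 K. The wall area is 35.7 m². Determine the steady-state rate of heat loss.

Treating each layer as a thermal resistance in series:
R_inner film = 1/(h_i·A) = 1/(26.5×35.7) = 0.001057 K/W
R_insulating firebrick = L/(kA) = 0.135/(0.225×35.7) = 0.01681 K/W
R_ceramic-fibre blanket = L/(kA) = 0.135/(0.0737×35.7) = 0.05131 K/W
R_brass = L/(kA) = 0.0043/(118×35.7) = 1.021×10^-6 K/W
R_total = 0.06917 K/W
Q = ΔT / R_total = 995 / 0.06917

Q ≈ 14400 W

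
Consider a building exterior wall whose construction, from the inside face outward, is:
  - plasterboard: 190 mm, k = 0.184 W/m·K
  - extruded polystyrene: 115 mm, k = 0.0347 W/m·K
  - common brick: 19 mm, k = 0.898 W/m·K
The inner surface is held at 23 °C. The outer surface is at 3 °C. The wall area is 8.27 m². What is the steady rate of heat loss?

Using the resistance-network approach (series):
R_plasterboard = L/(kA) = 0.19/(0.184×8.27) = 0.1249 K/W
R_extruded polystyrene = L/(kA) = 0.115/(0.0347×8.27) = 0.4007 K/W
R_common brick = L/(kA) = 0.019/(0.898×8.27) = 0.002558 K/W
R_total = 0.5282 K/W
Q = ΔT / R_total = 20 / 0.5282

Q ≈ 37.9 W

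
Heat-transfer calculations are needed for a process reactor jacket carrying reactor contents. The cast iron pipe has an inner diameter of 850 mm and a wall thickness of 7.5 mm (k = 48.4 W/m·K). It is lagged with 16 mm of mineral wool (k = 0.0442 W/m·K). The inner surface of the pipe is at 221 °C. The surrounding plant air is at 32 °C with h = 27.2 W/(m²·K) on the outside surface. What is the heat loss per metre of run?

Treating each annulus and film as a series resistance:
R_cast iron pipe wall = ln(432.5/425)/(2π×48.4×1) = 5.752×10^-5 K/W
R_mineral wool = ln(448.5/432.5)/(2π×0.0442×1) = 0.1308 K/W
R_outer film = 1/(h_o·2πr_oL) = 1/(27.2×2π×0.4485×1) = 0.01305 K/W
R_total = 0.1439 K/W
Q = ΔT/R_total = 189/0.1439

q′ ≈ 1310 W/m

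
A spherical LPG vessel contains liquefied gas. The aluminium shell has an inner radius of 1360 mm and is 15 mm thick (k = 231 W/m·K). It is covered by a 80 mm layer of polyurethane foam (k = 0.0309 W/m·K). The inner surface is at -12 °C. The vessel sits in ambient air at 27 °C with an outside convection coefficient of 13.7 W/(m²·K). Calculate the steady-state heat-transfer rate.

For a spherical shell R = (1/r₁ − 1/r₂)/(4πk); film R = 1/(h·4πr²). In series:
R_aluminium shell = (1/1.36 − 1/1.375)/(4π×231) = 2.763×10^-6 K/W
R_polyurethane foam = (1/1.375 − 1/1.455)/(4π×0.0309) = 0.103 K/W
R_outer film = 1/(h·4πr_o²) = 1/(13.7×4π×1.455²) = 0.002744 K/W
R_total = 0.1057 K/W
Q = ΔT/R_total = 39/0.1057

Q ≈ 369 W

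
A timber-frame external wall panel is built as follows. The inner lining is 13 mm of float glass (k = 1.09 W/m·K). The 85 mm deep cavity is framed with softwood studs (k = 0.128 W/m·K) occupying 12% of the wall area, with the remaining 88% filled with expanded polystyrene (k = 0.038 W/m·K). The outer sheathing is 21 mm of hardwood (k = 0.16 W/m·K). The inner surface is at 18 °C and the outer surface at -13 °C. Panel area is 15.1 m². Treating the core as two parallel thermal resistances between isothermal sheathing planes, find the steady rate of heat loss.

Q ≈ 248 W

Sheathing layers in series; stud and cavity paths in parallel between them.
R_inner = 0.013/(1.09×15.1) = 7.898×10^-4 K/W
R_stud  = 0.085/(0.128×0.12×15.1) = 0.3665 K/W
R_cav   = 0.085/(0.038×0.88×15.1) = 0.1683 K/W
1/R_core = 1/R_stud + 1/R_cav → R_core = 0.1154 K/W
R_outer = 0.021/(0.16×15.1) = 0.008692 K/W
R_total = 0.1248 K/W
Q = ΔT/R_total = 31/0.1248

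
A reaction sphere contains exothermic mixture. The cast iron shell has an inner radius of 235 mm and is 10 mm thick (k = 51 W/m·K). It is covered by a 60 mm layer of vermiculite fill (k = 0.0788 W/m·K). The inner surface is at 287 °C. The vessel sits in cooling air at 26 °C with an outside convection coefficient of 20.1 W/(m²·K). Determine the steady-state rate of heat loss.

Q ≈ 306 W

Spherical conduction: R = (1/r_in − 1/r_out)/(4πk) per layer; series-sum.
R_cast iron shell = (1/0.235 − 1/0.245)/(4π×51) = 2.71×10^-4 K/W
R_vermiculite fill = (1/0.245 − 1/0.305)/(4π×0.0788) = 0.8109 K/W
R_outer film = 1/(h·4πr_o²) = 1/(20.1×4π×0.305²) = 0.04256 K/W
R_total = 0.8537 K/W
Q = ΔT/R_total = 261/0.8537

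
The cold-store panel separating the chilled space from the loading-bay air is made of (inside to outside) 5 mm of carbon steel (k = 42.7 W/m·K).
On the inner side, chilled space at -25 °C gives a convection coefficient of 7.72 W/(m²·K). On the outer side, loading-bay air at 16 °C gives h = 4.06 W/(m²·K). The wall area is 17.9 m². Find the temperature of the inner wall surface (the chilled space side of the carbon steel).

Model the wall as resistances in series:
R_inner film = 1/(h_i·A) = 1/(7.72×17.9) = 0.007237 K/W
R_carbon steel = L/(kA) = 0.005/(42.7×17.9) = 6.542×10^-6 K/W
R_outer film = 1/(h_o·A) = 1/(4.06×17.9) = 0.01376 K/W
R_total = 0.021 K/W;  Q = ΔT/R_total = 41/0.021 = 1952 W
T_interface = T_inner + Q·ΣR(inner→interface) = -25 + 1950×0.007237

T ≈ -10.9 °C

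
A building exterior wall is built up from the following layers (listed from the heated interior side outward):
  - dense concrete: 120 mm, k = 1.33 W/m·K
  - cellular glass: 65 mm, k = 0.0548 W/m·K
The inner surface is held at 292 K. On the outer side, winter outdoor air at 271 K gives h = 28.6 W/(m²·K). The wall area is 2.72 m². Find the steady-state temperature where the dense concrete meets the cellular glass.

Series thermal resistances:
R_dense concrete = L/(kA) = 0.12/(1.33×2.72) = 0.03317 K/W
R_cellular glass = L/(kA) = 0.065/(0.0548×2.72) = 0.4361 K/W
R_outer film = 1/(h_o·A) = 1/(28.6×2.72) = 0.01285 K/W
R_total = 0.4821 K/W;  Q = ΔT/R_total = 21/0.4821 = 43.56 W
T_interface = T_inner − Q·ΣR(inner→interface) = 292 − 43.6×0.03317

T ≈ 291 K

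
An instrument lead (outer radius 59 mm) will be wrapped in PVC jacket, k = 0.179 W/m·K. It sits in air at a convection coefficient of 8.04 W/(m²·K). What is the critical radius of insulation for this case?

For a cylinder r_cr = k/h = 0.179/8.04
r_cr = 22.3 mm; since the bare radius (59 mm) is above r_cr, any added insulation will reduce heat loss.

r_cr ≈ 22.3 mm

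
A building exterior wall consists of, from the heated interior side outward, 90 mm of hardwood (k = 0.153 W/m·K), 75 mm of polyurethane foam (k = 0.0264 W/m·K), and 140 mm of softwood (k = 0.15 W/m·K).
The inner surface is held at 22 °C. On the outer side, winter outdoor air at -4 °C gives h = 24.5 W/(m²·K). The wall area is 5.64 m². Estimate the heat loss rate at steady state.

Q ≈ 33.3 W

Treating each layer as a thermal resistance in series:
R_hardwood = L/(kA) = 0.09/(0.153×5.64) = 0.1043 K/W
R_polyurethane foam = L/(kA) = 0.075/(0.0264×5.64) = 0.5037 K/W
R_softwood = L/(kA) = 0.14/(0.15×5.64) = 0.1655 K/W
R_outer film = 1/(h_o·A) = 1/(24.5×5.64) = 0.007237 K/W
R_total = 0.7807 K/W
Q = ΔT / R_total = 26 / 0.7807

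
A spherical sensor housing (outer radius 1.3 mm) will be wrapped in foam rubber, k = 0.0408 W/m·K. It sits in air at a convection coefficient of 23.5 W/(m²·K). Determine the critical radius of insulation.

For a sphere r_cr = 2k/h = 2×0.0408/23.5
r_cr = 3.47 mm; since the bare radius (1.3 mm) is below r_cr, adding a thin layer of insulation will *increase* heat loss.

r_cr ≈ 3.47 mm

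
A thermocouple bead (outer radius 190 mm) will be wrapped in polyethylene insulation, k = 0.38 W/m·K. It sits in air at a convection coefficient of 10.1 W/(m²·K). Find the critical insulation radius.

r_cr ≈ 75.2 mm

For a sphere r_cr = 2k/h = 2×0.38/10.1
r_cr = 75.2 mm; since the bare radius (190 mm) is above r_cr, any added insulation will reduce heat loss.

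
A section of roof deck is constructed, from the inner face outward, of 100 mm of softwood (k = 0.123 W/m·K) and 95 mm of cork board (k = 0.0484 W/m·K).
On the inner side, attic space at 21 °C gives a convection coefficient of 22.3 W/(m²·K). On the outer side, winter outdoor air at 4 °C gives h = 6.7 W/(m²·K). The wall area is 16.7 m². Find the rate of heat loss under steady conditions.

Q ≈ 95.6 W

Thermal resistances in series:
R_inner film = 1/(h_i·A) = 1/(22.3×16.7) = 0.002685 K/W
R_softwood = L/(kA) = 0.1/(0.123×16.7) = 0.04868 K/W
R_cork board = L/(kA) = 0.095/(0.0484×16.7) = 0.1175 K/W
R_outer film = 1/(h_o·A) = 1/(6.7×16.7) = 0.008937 K/W
R_total = 0.1778 K/W
Q = ΔT / R_total = 17 / 0.1778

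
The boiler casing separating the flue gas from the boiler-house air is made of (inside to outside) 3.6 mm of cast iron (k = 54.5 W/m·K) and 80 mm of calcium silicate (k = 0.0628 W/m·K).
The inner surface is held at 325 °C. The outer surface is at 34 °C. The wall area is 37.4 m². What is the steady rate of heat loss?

Q ≈ 8540 W

Thermal resistances in series:
R_cast iron = L/(kA) = 0.0036/(54.5×37.4) = 1.766×10^-6 K/W
R_calcium silicate = L/(kA) = 0.08/(0.0628×37.4) = 0.03406 K/W
R_total = 0.03406 K/W
Q = ΔT / R_total = 291 / 0.03406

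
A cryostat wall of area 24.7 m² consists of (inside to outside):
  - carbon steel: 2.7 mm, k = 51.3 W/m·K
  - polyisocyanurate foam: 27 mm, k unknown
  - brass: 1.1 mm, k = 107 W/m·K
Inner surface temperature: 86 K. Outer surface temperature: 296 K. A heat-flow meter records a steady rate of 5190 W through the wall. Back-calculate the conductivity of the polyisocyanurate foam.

Model the wall as resistances in series:
R_carbon steel = L/(kA) = 0.0027/(51.3×24.7) = 2.131×10^-6 K/W
R_brass = L/(kA) = 0.0011/(107×24.7) = 4.162×10^-7 K/W
Sum of known resistances R_other = 2.547×10^-6 K/W
Total R = ΔT/Q = 210/5190 = 0.04046 K/W
R_polyisocyanurate foam = R_total − R_other = 0.04046 K/W
k = L/(R·A) = 0.027/(0.04046×24.7)

k ≈ 0.027 W/(m·K)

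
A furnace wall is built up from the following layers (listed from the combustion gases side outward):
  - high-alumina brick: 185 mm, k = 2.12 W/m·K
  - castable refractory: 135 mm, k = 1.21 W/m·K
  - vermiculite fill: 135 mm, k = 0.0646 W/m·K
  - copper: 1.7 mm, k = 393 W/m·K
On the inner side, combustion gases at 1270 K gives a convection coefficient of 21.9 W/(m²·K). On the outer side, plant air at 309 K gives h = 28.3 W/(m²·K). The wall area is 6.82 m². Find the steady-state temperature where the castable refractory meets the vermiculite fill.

T ≈ 1170 K

Model the wall as resistances in series:
R_inner film = 1/(h_i·A) = 1/(21.9×6.82) = 0.006695 K/W
R_high-alumina brick = L/(kA) = 0.185/(2.12×6.82) = 0.0128 K/W
R_castable refractory = L/(kA) = 0.135/(1.21×6.82) = 0.01636 K/W
R_vermiculite fill = L/(kA) = 0.135/(0.0646×6.82) = 0.3064 K/W
R_copper = L/(kA) = 0.0017/(393×6.82) = 6.343×10^-7 K/W
R_outer film = 1/(h_o·A) = 1/(28.3×6.82) = 0.005181 K/W
R_total = 0.3475 K/W;  Q = ΔT/R_total = 961/0.3475 = 2766 W
T_interface = T_inner − Q·ΣR(inner→interface) = 1270 − 2770×0.03585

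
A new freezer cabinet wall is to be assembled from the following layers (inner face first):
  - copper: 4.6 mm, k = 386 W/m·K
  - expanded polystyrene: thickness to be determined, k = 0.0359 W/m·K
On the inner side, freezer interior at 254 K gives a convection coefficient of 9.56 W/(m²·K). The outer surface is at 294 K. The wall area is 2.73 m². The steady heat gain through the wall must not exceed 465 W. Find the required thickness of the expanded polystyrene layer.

Treating each layer as a thermal resistance in series:
R_inner film = 1/(h_i·A) = 1/(9.56×2.73) = 0.03832 K/W
R_copper = L/(kA) = 0.0046/(386×2.73) = 4.365×10^-6 K/W
Sum of the known resistances R_other = 0.03832 K/W
Required total resistance R_tot = ΔT/Q_allow = 40/465 = 0.08602 K/W
R_expanded polystyrene = R_tot − R_other = 0.0477 K/W
L = R·k·A = 0.0477×0.0359×2.73

L ≈ 4.68 mm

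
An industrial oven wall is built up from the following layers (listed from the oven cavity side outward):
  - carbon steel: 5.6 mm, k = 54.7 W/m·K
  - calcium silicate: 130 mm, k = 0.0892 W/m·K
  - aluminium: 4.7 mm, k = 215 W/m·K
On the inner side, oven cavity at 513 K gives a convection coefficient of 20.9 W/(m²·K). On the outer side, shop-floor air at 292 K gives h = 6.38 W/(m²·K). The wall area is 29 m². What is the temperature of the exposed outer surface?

T ≈ 313 K

Using the resistance-network approach (series):
R_inner film = 1/(h_i·A) = 1/(20.9×29) = 0.00165 K/W
R_carbon steel = L/(kA) = 0.0056/(54.7×29) = 3.53×10^-6 K/W
R_calcium silicate = L/(kA) = 0.13/(0.0892×29) = 0.05026 K/W
R_aluminium = L/(kA) = 0.0047/(215×29) = 7.538×10^-7 K/W
R_outer film = 1/(h_o·A) = 1/(6.38×29) = 0.005405 K/W
R_total = 0.05731 K/W;  Q = ΔT/R_total = 221/0.05731 = 3856 W
T_interface = T_inner − Q·ΣR(inner→interface) = 513 − 3860×0.05191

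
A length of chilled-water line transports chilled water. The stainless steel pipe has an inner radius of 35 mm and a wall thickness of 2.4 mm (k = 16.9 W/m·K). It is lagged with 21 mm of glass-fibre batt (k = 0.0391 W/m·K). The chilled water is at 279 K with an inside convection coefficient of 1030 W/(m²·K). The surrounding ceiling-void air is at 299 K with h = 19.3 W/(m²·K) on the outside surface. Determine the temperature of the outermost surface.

T ≈ 298 K

Cylindrical conduction, so R = ln(r₂/r₁)/(2πkL) per layer, in series:
R_inner film = 1/(h_i·2πr₁L) = 1/(1030×2π×0.035×1) = 0.004415 K/W
R_stainless steel pipe wall = ln(37.4/35)/(2π×16.9×1) = 6.246×10^-4 K/W
R_glass-fibre batt = ln(58.4/37.4)/(2π×0.0391×1) = 1.814 K/W
R_outer film = 1/(h_o·2πr_oL) = 1/(19.3×2π×0.0584×1) = 0.1412 K/W
R_total = 1.96 K/W
Q = ΔT/R_total = 20/1.96
Q = 10.2 W/m
T_interface = T_inner + Q·ΣR(inner→interface) = 279 + 10.2×1.819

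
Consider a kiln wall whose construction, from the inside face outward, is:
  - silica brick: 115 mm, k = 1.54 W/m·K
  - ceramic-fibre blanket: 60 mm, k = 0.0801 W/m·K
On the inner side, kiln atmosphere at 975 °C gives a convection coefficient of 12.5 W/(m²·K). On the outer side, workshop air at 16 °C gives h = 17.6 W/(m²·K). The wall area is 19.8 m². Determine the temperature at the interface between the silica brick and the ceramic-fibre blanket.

T ≈ 821 °C

Using the resistance-network approach (series):
R_inner film = 1/(h_i·A) = 1/(12.5×19.8) = 0.00404 K/W
R_silica brick = L/(kA) = 0.115/(1.54×19.8) = 0.003771 K/W
R_ceramic-fibre blanket = L/(kA) = 0.06/(0.0801×19.8) = 0.03783 K/W
R_outer film = 1/(h_o·A) = 1/(17.6×19.8) = 0.00287 K/W
R_total = 0.04851 K/W;  Q = ΔT/R_total = 959/0.04851 = 19770 W
T_interface = T_inner − Q·ΣR(inner→interface) = 975 − 19800×0.007812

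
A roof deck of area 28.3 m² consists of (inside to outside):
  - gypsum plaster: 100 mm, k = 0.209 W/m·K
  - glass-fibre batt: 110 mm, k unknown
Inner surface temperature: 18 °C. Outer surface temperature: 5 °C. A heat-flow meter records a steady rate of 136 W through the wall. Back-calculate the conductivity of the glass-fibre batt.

Thermal resistances in series:
R_gypsum plaster = L/(kA) = 0.1/(0.209×28.3) = 0.01691 K/W
Sum of known resistances R_other = 0.01691 K/W
Total R = ΔT/Q = 13/136 = 0.09559 K/W
R_glass-fibre batt = R_total − R_other = 0.07868 K/W
k = L/(R·A) = 0.11/(0.07868×28.3)

k ≈ 0.0494 W/(m·K)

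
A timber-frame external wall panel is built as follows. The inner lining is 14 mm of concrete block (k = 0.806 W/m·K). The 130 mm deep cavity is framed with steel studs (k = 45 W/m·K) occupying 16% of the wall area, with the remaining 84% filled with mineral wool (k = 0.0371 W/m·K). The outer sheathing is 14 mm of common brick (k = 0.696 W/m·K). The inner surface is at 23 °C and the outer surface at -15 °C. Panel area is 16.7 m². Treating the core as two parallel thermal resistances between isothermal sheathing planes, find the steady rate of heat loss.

Sheathing layers in series; stud and cavity paths in parallel between them.
R_inner = 0.014/(0.806×16.7) = 0.00104 K/W
R_stud  = 0.13/(45×0.16×16.7) = 0.001081 K/W
R_cav   = 0.13/(0.0371×0.84×16.7) = 0.2498 K/W
1/R_core = 1/R_stud + 1/R_cav → R_core = 0.001077 K/W
R_outer = 0.014/(0.696×16.7) = 0.001204 K/W
R_total = 0.003321 K/W
Q = ΔT/R_total = 38/0.003321

Q ≈ 11400 W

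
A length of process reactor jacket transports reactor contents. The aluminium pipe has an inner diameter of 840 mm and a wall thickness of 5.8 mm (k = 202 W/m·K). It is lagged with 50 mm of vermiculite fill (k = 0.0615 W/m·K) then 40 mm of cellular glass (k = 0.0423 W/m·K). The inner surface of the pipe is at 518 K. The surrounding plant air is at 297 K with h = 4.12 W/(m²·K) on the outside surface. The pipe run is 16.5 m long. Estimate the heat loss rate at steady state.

Q ≈ 5480 W

For a radial system each layer contributes R = ln(r_out/r_in)/(2πkL); films add R = 1/(hA).
R_aluminium pipe wall = ln(425.8/420)/(2π×202×16.5) = 6.549×10^-7 K/W
R_vermiculite fill = ln(475.8/425.8)/(2π×0.0615×16.5) = 0.01741 K/W
R_cellular glass = ln(515.8/475.8)/(2π×0.0423×16.5) = 0.01841 K/W
R_outer film = 1/(h_o·2πr_oL) = 1/(4.12×2π×0.5158×16.5) = 0.004539 K/W
R_total = 0.04036 K/W
Q = ΔT/R_total = 221/0.04036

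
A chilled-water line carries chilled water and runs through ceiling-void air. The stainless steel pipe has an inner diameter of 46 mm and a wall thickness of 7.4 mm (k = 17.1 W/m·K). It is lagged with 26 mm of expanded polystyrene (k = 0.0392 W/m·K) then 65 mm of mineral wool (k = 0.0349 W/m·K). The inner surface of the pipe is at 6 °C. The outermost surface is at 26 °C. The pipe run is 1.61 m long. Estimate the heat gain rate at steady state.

Treating each annulus and film as a series resistance:
R_stainless steel pipe wall = ln(30.4/23)/(2π×17.1×1.61) = 0.001613 K/W
R_expanded polystyrene = ln(56.4/30.4)/(2π×0.0392×1.61) = 1.559 K/W
R_mineral wool = ln(121.4/56.4)/(2π×0.0349×1.61) = 2.171 K/W
R_total = 3.732 K/W
Q = ΔT/R_total = 20/3.732

Q ≈ 5.36 W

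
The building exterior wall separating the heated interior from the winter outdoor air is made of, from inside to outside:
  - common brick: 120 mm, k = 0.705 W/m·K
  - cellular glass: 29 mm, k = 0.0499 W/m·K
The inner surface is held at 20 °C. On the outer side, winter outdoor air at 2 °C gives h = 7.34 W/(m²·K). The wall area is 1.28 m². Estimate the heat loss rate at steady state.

Q ≈ 26 W

Model the wall as resistances in series:
R_common brick = L/(kA) = 0.12/(0.705×1.28) = 0.133 K/W
R_cellular glass = L/(kA) = 0.029/(0.0499×1.28) = 0.454 K/W
R_outer film = 1/(h_o·A) = 1/(7.34×1.28) = 0.1064 K/W
R_total = 0.6934 K/W
Q = ΔT / R_total = 18 / 0.6934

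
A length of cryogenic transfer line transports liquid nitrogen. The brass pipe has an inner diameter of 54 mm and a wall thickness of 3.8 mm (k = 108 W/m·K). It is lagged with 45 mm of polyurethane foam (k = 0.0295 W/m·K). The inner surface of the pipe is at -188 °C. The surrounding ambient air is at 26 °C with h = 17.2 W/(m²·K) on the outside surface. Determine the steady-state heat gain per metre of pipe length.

q′ ≈ 43 W/m

For a radial system each layer contributes R = ln(r_out/r_in)/(2πkL); films add R = 1/(hA).
R_brass pipe wall = ln(30.8/27)/(2π×108×1) = 1.94×10^-4 K/W
R_polyurethane foam = ln(75.8/30.8)/(2π×0.0295×1) = 4.859 K/W
R_outer film = 1/(h_o·2πr_oL) = 1/(17.2×2π×0.0758×1) = 0.1221 K/W
R_total = 4.981 K/W
Q = ΔT/R_total = 214/4.981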